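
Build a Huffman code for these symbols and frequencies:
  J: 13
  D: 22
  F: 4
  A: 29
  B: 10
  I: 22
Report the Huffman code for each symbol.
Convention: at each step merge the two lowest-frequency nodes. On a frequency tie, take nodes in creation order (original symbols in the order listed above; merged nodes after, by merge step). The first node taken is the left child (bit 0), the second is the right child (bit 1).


Huffman tree construction:
Step 1: Merge F(4) + B(10) = 14
Step 2: Merge J(13) + (F+B)(14) = 27
Step 3: Merge D(22) + I(22) = 44
Step 4: Merge (J+(F+B))(27) + A(29) = 56
Step 5: Merge (D+I)(44) + ((J+(F+B))+A)(56) = 100
Read each symbol's code off the tree from the root (left child = 0, right child = 1).

Codes:
  J: 100 (length 3)
  D: 00 (length 2)
  F: 1010 (length 4)
  A: 11 (length 2)
  B: 1011 (length 4)
  I: 01 (length 2)
Average code length: 241/100 = 2.4100 bits/symbol


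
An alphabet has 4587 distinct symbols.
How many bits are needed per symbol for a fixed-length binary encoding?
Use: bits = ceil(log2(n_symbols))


log2(4587) = 12.1633
Bracket: 2^12 = 4096 < 4587 <= 2^13 = 8192
So ceil(log2(4587)) = 13

bits = ceil(log2(4587)) = ceil(12.1633) = 13 bits


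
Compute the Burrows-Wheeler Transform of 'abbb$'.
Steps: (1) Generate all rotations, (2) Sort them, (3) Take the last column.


Rotations (sorted):
  0: $abbb -> last char: b
  1: abbb$ -> last char: $
  2: b$abb -> last char: b
  3: bb$ab -> last char: b
  4: bbb$a -> last char: a


BWT = b$bba


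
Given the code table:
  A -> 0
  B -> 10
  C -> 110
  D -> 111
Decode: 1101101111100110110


Decoding:
110 -> C
110 -> C
111 -> D
110 -> C
0 -> A
110 -> C
110 -> C


Result: CCDCACC


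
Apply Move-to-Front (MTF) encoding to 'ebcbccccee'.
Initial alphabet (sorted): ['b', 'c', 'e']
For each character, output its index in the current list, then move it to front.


MTF encoding:
'e': index 2 in ['b', 'c', 'e'] -> ['e', 'b', 'c']
'b': index 1 in ['e', 'b', 'c'] -> ['b', 'e', 'c']
'c': index 2 in ['b', 'e', 'c'] -> ['c', 'b', 'e']
'b': index 1 in ['c', 'b', 'e'] -> ['b', 'c', 'e']
'c': index 1 in ['b', 'c', 'e'] -> ['c', 'b', 'e']
'c': index 0 in ['c', 'b', 'e'] -> ['c', 'b', 'e']
'c': index 0 in ['c', 'b', 'e'] -> ['c', 'b', 'e']
'c': index 0 in ['c', 'b', 'e'] -> ['c', 'b', 'e']
'e': index 2 in ['c', 'b', 'e'] -> ['e', 'c', 'b']
'e': index 0 in ['e', 'c', 'b'] -> ['e', 'c', 'b']


Output: [2, 1, 2, 1, 1, 0, 0, 0, 2, 0]


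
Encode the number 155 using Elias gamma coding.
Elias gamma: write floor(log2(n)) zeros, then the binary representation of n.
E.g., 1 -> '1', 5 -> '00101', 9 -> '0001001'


num_bits = floor(log2(155)) + 1 = 8
leading_zeros = num_bits - 1 = 7
binary(155) = 10011011

Elias gamma(155) = '0000000' + '10011011' = 000000010011011 (15 bits)


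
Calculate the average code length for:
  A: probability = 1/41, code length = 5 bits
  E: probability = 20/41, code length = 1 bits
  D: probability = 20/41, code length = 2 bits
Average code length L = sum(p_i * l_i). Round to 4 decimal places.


Weighted contributions p_i * l_i:
  A: (1/41) * 5 = 5/41
  E: (20/41) * 1 = 20/41
  D: (20/41) * 2 = 40/41
Sum = (5 + 20 + 40)/41 = 65/41

L = 65/41 = 1.5854 bits/symbol


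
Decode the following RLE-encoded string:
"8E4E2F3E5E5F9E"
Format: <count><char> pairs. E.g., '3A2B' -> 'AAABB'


Expanding each <count><char> pair:
  8E -> 'EEEEEEEE'
  4E -> 'EEEE'
  2F -> 'FF'
  3E -> 'EEE'
  5E -> 'EEEEE'
  5F -> 'FFFFF'
  9E -> 'EEEEEEEEE'

Decoded = EEEEEEEEEEEEFFEEEEEEEEFFFFFEEEEEEEEE


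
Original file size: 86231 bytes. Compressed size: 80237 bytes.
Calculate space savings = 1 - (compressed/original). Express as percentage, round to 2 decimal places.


ratio = compressed/original = 80237/86231 = 0.930489
savings = 1 - ratio = 1 - 0.930489 = 0.069511
as a percentage: 0.069511 * 100 = 6.95%

Space savings = 1 - 80237/86231 = 6.95%


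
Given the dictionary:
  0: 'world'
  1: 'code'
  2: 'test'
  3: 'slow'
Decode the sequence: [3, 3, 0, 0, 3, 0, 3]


Look up each index in the dictionary:
  3 -> 'slow'
  3 -> 'slow'
  0 -> 'world'
  0 -> 'world'
  3 -> 'slow'
  0 -> 'world'
  3 -> 'slow'

Decoded: "slow slow world world slow world slow"


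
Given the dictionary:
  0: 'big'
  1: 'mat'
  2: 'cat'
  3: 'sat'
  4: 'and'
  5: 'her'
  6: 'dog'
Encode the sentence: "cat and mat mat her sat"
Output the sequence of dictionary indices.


Look up each word in the dictionary:
  'cat' -> 2
  'and' -> 4
  'mat' -> 1
  'mat' -> 1
  'her' -> 5
  'sat' -> 3

Encoded: [2, 4, 1, 1, 5, 3]


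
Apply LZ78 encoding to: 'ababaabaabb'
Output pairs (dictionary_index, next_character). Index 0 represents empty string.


LZ78 encoding steps:
Dictionary: {0: ''}
Step 1: w='' (idx 0), next='a' -> output (0, 'a'), add 'a' as idx 1
Step 2: w='' (idx 0), next='b' -> output (0, 'b'), add 'b' as idx 2
Step 3: w='a' (idx 1), next='b' -> output (1, 'b'), add 'ab' as idx 3
Step 4: w='a' (idx 1), next='a' -> output (1, 'a'), add 'aa' as idx 4
Step 5: w='b' (idx 2), next='a' -> output (2, 'a'), add 'ba' as idx 5
Step 6: w='ab' (idx 3), next='b' -> output (3, 'b'), add 'abb' as idx 6


Encoded: [(0, 'a'), (0, 'b'), (1, 'b'), (1, 'a'), (2, 'a'), (3, 'b')]


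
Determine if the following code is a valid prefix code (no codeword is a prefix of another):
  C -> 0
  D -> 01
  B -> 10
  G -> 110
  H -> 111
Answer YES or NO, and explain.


Checking each pair (does one codeword prefix another?):
  C='0' vs D='01': prefix -- VIOLATION

NO -- this is NOT a valid prefix code. C (0) is a prefix of D (01).


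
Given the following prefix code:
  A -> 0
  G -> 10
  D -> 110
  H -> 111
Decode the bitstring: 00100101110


Decoding step by step:
Bits 0 -> A
Bits 0 -> A
Bits 10 -> G
Bits 0 -> A
Bits 10 -> G
Bits 111 -> H
Bits 0 -> A


Decoded message: AAGAGHA


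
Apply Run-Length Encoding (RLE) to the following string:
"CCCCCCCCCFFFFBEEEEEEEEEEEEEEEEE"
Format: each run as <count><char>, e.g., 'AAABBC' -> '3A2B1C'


Scanning runs left to right:
  i=0: run of 'C' x 9 -> '9C'
  i=9: run of 'F' x 4 -> '4F'
  i=13: run of 'B' x 1 -> '1B'
  i=14: run of 'E' x 17 -> '17E'

RLE = 9C4F1B17E


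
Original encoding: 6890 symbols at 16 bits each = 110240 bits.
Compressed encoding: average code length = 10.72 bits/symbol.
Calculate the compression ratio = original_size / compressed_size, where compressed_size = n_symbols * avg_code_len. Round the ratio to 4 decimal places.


original_size = n_symbols * orig_bits = 6890 * 16 = 110240 bits
compressed_size = n_symbols * avg_code_len = 6890 * 10.72 = 73860.8 bits
ratio = original_size / compressed_size = 110240 / 73860.8 = 1.4925

Compression ratio = 1.4925


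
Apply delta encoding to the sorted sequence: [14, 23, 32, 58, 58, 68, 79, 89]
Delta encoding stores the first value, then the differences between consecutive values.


First value: 14
Deltas:
  23 - 14 = 9
  32 - 23 = 9
  58 - 32 = 26
  58 - 58 = 0
  68 - 58 = 10
  79 - 68 = 11
  89 - 79 = 10


Delta encoded: [14, 9, 9, 26, 0, 10, 11, 10]


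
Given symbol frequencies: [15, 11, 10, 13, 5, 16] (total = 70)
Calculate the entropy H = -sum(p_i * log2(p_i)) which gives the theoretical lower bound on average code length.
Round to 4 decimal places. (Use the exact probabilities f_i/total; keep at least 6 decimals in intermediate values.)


Per-symbol terms -p_i * log2(p_i) with p_i = f_i/70:
  p = 15/70 = 0.214286: log2(p) = -2.222392, -p*log2(p) = 0.476227
  p = 11/70 = 0.157143: log2(p) = -2.669851, -p*log2(p) = 0.419548
  p = 10/70 = 0.142857: log2(p) = -2.807355, -p*log2(p) = 0.401051
  p = 13/70 = 0.185714: log2(p) = -2.428843, -p*log2(p) = 0.451071
  p = 5/70 = 0.071429: log2(p) = -3.807355, -p*log2(p) = 0.271954
  p = 16/70 = 0.228571: log2(p) = -2.129283, -p*log2(p) = 0.486693
H = 0.476227 + 0.419548 + 0.401051 + 0.451071 + 0.271954 + 0.486693 = 2.506544

H = 2.5065 bits/symbol


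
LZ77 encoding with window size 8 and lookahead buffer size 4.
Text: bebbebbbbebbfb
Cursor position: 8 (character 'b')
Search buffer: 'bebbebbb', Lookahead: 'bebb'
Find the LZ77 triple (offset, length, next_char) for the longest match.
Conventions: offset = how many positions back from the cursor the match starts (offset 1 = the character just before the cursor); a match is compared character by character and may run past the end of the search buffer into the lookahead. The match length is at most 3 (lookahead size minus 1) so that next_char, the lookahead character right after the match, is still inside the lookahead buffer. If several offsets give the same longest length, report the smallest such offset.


Try each offset into the search buffer:
  offset=1 (pos 7, char 'b'): match length 1
  offset=2 (pos 6, char 'b'): match length 1
  offset=3 (pos 5, char 'b'): match length 1
  offset=4 (pos 4, char 'e'): match length 0
  offset=5 (pos 3, char 'b'): match length 3
  offset=6 (pos 2, char 'b'): match length 1
  offset=7 (pos 1, char 'e'): match length 0
  offset=8 (pos 0, char 'b'): match length 3
Longest match has length 3, found at offsets 5, 8; take the smallest, offset 5.
next_char = character at position 8 + 3 = 11 -> 'b'

Best match: offset=5, length=3 (matching 'beb' starting at position 3)
LZ77 triple: (5, 3, 'b')


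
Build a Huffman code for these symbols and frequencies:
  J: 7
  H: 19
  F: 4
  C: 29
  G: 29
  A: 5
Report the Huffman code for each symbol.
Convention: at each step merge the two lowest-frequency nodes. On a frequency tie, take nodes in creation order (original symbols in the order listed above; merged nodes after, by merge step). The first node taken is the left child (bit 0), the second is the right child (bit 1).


Huffman tree construction:
Step 1: Merge F(4) + A(5) = 9
Step 2: Merge J(7) + (F+A)(9) = 16
Step 3: Merge (J+(F+A))(16) + H(19) = 35
Step 4: Merge C(29) + G(29) = 58
Step 5: Merge ((J+(F+A))+H)(35) + (C+G)(58) = 93
Read each symbol's code off the tree from the root (left child = 0, right child = 1).

Codes:
  J: 000 (length 3)
  H: 01 (length 2)
  F: 0010 (length 4)
  C: 10 (length 2)
  G: 11 (length 2)
  A: 0011 (length 4)
Average code length: 211/93 = 2.2688 bits/symbol


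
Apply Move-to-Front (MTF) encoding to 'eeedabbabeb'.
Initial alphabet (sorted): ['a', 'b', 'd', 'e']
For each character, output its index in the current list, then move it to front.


MTF encoding:
'e': index 3 in ['a', 'b', 'd', 'e'] -> ['e', 'a', 'b', 'd']
'e': index 0 in ['e', 'a', 'b', 'd'] -> ['e', 'a', 'b', 'd']
'e': index 0 in ['e', 'a', 'b', 'd'] -> ['e', 'a', 'b', 'd']
'd': index 3 in ['e', 'a', 'b', 'd'] -> ['d', 'e', 'a', 'b']
'a': index 2 in ['d', 'e', 'a', 'b'] -> ['a', 'd', 'e', 'b']
'b': index 3 in ['a', 'd', 'e', 'b'] -> ['b', 'a', 'd', 'e']
'b': index 0 in ['b', 'a', 'd', 'e'] -> ['b', 'a', 'd', 'e']
'a': index 1 in ['b', 'a', 'd', 'e'] -> ['a', 'b', 'd', 'e']
'b': index 1 in ['a', 'b', 'd', 'e'] -> ['b', 'a', 'd', 'e']
'e': index 3 in ['b', 'a', 'd', 'e'] -> ['e', 'b', 'a', 'd']
'b': index 1 in ['e', 'b', 'a', 'd'] -> ['b', 'e', 'a', 'd']


Output: [3, 0, 0, 3, 2, 3, 0, 1, 1, 3, 1]


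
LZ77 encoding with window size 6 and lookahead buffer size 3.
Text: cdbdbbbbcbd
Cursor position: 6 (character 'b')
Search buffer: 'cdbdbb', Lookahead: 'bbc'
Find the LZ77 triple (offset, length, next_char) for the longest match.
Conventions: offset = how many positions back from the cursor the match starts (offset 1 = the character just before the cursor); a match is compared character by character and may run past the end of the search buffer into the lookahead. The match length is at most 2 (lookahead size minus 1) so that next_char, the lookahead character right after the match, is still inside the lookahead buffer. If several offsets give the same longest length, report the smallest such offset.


Try each offset into the search buffer:
  offset=1 (pos 5, char 'b'): match length 2
  offset=2 (pos 4, char 'b'): match length 2
  offset=3 (pos 3, char 'd'): match length 0
  offset=4 (pos 2, char 'b'): match length 1
  offset=5 (pos 1, char 'd'): match length 0
  offset=6 (pos 0, char 'c'): match length 0
Longest match has length 2, found at offsets 1, 2; take the smallest, offset 1.
next_char = character at position 6 + 2 = 8 -> 'c'

Best match: offset=1, length=2 (matching 'bb' starting at position 5)
LZ77 triple: (1, 2, 'c')


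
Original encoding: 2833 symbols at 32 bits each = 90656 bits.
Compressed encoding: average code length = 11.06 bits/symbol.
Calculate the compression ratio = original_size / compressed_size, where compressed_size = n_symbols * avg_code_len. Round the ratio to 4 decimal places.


original_size = n_symbols * orig_bits = 2833 * 32 = 90656 bits
compressed_size = n_symbols * avg_code_len = 2833 * 11.06 = 31332.98 bits
ratio = original_size / compressed_size = 90656 / 31332.98 = 2.8933

Compression ratio = 2.8933


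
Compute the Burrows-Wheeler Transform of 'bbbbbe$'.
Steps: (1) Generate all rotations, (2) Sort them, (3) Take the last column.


Rotations (sorted):
  0: $bbbbbe -> last char: e
  1: bbbbbe$ -> last char: $
  2: bbbbe$b -> last char: b
  3: bbbe$bb -> last char: b
  4: bbe$bbb -> last char: b
  5: be$bbbb -> last char: b
  6: e$bbbbb -> last char: b


BWT = e$bbbbb


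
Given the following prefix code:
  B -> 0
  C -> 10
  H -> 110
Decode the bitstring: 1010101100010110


Decoding step by step:
Bits 10 -> C
Bits 10 -> C
Bits 10 -> C
Bits 110 -> H
Bits 0 -> B
Bits 0 -> B
Bits 10 -> C
Bits 110 -> H


Decoded message: CCCHBBCH


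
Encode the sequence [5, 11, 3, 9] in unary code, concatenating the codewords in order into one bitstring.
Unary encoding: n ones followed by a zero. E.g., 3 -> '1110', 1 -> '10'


Encode each number as n ones followed by a terminating 0:
  5 -> 111110 (6 bits)
  11 -> 111111111110 (12 bits)
  3 -> 1110 (4 bits)
  9 -> 1111111110 (10 bits)
Total length = 6 + 12 + 4 + 10 = 32 bits.

Unary([5, 11, 3, 9]) = 11111011111111111011101111111110 (32 bits)


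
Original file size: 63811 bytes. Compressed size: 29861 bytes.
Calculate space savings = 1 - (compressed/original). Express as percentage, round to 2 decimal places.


ratio = compressed/original = 29861/63811 = 0.46796
savings = 1 - ratio = 1 - 0.46796 = 0.53204
as a percentage: 0.53204 * 100 = 53.2%

Space savings = 1 - 29861/63811 = 53.2%


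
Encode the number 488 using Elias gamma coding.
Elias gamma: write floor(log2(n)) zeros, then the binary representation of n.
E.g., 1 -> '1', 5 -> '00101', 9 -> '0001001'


num_bits = floor(log2(488)) + 1 = 9
leading_zeros = num_bits - 1 = 8
binary(488) = 111101000

Elias gamma(488) = '00000000' + '111101000' = 00000000111101000 (17 bits)


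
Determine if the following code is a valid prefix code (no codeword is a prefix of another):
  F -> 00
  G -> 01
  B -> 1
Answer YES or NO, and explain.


Checking each pair (does one codeword prefix another?):
  F='00' vs G='01': no prefix
  F='00' vs B='1': no prefix
  G='01' vs F='00': no prefix
  G='01' vs B='1': no prefix
  B='1' vs F='00': no prefix
  B='1' vs G='01': no prefix
No violation found over all pairs.

YES -- this is a valid prefix code. No codeword is a prefix of any other codeword.


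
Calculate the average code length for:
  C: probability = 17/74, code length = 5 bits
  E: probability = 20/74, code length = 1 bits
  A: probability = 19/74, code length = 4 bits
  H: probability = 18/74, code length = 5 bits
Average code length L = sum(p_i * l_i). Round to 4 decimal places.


Weighted contributions p_i * l_i:
  C: (17/74) * 5 = 85/74
  E: (20/74) * 1 = 20/74
  A: (19/74) * 4 = 76/74
  H: (18/74) * 5 = 90/74
Sum = (85 + 20 + 76 + 90)/74 = 271/74

L = 271/74 = 3.6622 bits/symbol


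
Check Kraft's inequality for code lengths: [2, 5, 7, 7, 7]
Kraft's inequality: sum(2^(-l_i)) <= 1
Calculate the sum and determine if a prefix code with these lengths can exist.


Sum = 2^(-2) + 2^(-5) + 2^(-7) + 2^(-7) + 2^(-7)
    = 0.25 + 0.03125 + 0.0078125 + 0.0078125 + 0.0078125
    = 39/128 = 0.3046875
Since 0.3046875 <= 1, Kraft's inequality IS satisfied.
A prefix code with these lengths CAN exist.

Kraft sum = 0.3046875. Satisfied.


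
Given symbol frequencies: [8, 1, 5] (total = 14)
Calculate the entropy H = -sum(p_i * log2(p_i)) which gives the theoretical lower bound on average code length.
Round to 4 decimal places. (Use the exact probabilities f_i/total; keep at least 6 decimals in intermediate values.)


Per-symbol terms -p_i * log2(p_i) with p_i = f_i/14:
  p = 8/14 = 0.571429: log2(p) = -0.807355, -p*log2(p) = 0.461346
  p = 1/14 = 0.071429: log2(p) = -3.807355, -p*log2(p) = 0.271954
  p = 5/14 = 0.357143: log2(p) = -1.485427, -p*log2(p) = 0.530510
H = 0.461346 + 0.271954 + 0.530510 = 1.263810

H = 1.2638 bits/symbol


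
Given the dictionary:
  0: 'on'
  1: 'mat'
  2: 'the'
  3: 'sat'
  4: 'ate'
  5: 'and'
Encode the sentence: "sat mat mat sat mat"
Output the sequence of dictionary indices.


Look up each word in the dictionary:
  'sat' -> 3
  'mat' -> 1
  'mat' -> 1
  'sat' -> 3
  'mat' -> 1

Encoded: [3, 1, 1, 3, 1]


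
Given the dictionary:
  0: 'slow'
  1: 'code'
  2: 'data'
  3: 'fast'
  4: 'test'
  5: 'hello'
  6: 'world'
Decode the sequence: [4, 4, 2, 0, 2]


Look up each index in the dictionary:
  4 -> 'test'
  4 -> 'test'
  2 -> 'data'
  0 -> 'slow'
  2 -> 'data'

Decoded: "test test data slow data"


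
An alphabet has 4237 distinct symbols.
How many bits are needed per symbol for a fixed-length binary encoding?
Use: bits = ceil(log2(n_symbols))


log2(4237) = 12.0488
Bracket: 2^12 = 4096 < 4237 <= 2^13 = 8192
So ceil(log2(4237)) = 13

bits = ceil(log2(4237)) = ceil(12.0488) = 13 bits


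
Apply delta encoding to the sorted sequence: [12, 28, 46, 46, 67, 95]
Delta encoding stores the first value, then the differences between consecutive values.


First value: 12
Deltas:
  28 - 12 = 16
  46 - 28 = 18
  46 - 46 = 0
  67 - 46 = 21
  95 - 67 = 28


Delta encoded: [12, 16, 18, 0, 21, 28]


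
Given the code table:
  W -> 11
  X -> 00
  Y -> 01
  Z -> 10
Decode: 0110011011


Decoding:
01 -> Y
10 -> Z
01 -> Y
10 -> Z
11 -> W


Result: YZYZW


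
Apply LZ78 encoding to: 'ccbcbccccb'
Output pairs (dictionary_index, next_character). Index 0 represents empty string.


LZ78 encoding steps:
Dictionary: {0: ''}
Step 1: w='' (idx 0), next='c' -> output (0, 'c'), add 'c' as idx 1
Step 2: w='c' (idx 1), next='b' -> output (1, 'b'), add 'cb' as idx 2
Step 3: w='cb' (idx 2), next='c' -> output (2, 'c'), add 'cbc' as idx 3
Step 4: w='c' (idx 1), next='c' -> output (1, 'c'), add 'cc' as idx 4
Step 5: w='cb' (idx 2), end of input -> output (2, '')


Encoded: [(0, 'c'), (1, 'b'), (2, 'c'), (1, 'c'), (2, '')]


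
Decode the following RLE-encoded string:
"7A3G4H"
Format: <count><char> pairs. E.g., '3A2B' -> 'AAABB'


Expanding each <count><char> pair:
  7A -> 'AAAAAAA'
  3G -> 'GGG'
  4H -> 'HHHH'

Decoded = AAAAAAAGGGHHHH


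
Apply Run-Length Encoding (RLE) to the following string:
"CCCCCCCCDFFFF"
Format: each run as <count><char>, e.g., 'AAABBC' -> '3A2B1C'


Scanning runs left to right:
  i=0: run of 'C' x 8 -> '8C'
  i=8: run of 'D' x 1 -> '1D'
  i=9: run of 'F' x 4 -> '4F'

RLE = 8C1D4F


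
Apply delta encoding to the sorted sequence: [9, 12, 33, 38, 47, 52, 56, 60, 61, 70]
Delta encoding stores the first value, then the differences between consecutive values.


First value: 9
Deltas:
  12 - 9 = 3
  33 - 12 = 21
  38 - 33 = 5
  47 - 38 = 9
  52 - 47 = 5
  56 - 52 = 4
  60 - 56 = 4
  61 - 60 = 1
  70 - 61 = 9


Delta encoded: [9, 3, 21, 5, 9, 5, 4, 4, 1, 9]


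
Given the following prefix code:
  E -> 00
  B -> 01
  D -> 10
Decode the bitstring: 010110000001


Decoding step by step:
Bits 01 -> B
Bits 01 -> B
Bits 10 -> D
Bits 00 -> E
Bits 00 -> E
Bits 01 -> B


Decoded message: BBDEEB


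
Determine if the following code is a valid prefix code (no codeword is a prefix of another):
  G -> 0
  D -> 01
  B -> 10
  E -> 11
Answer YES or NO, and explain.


Checking each pair (does one codeword prefix another?):
  G='0' vs D='01': prefix -- VIOLATION

NO -- this is NOT a valid prefix code. G (0) is a prefix of D (01).


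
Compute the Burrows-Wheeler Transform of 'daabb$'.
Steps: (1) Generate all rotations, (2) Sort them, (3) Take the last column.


Rotations (sorted):
  0: $daabb -> last char: b
  1: aabb$d -> last char: d
  2: abb$da -> last char: a
  3: b$daab -> last char: b
  4: bb$daa -> last char: a
  5: daabb$ -> last char: $


BWT = bdaba$


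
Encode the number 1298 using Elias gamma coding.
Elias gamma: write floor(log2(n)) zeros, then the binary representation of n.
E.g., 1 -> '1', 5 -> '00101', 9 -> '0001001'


num_bits = floor(log2(1298)) + 1 = 11
leading_zeros = num_bits - 1 = 10
binary(1298) = 10100010010

Elias gamma(1298) = '0000000000' + '10100010010' = 000000000010100010010 (21 bits)


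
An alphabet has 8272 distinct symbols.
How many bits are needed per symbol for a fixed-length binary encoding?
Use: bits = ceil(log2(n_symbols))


log2(8272) = 13.014
Bracket: 2^13 = 8192 < 8272 <= 2^14 = 16384
So ceil(log2(8272)) = 14

bits = ceil(log2(8272)) = ceil(13.014) = 14 bits


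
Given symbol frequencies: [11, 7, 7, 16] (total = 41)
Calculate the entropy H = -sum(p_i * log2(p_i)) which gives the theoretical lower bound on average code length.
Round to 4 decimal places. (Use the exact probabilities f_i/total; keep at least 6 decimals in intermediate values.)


Per-symbol terms -p_i * log2(p_i) with p_i = f_i/41:
  p = 11/41 = 0.268293: log2(p) = -1.898120, -p*log2(p) = 0.509252
  p = 7/41 = 0.170732: log2(p) = -2.550197, -p*log2(p) = 0.435400
  p = 7/41 = 0.170732: log2(p) = -2.550197, -p*log2(p) = 0.435400
  p = 16/41 = 0.390244: log2(p) = -1.357552, -p*log2(p) = 0.529776
H = 0.509252 + 0.435400 + 0.435400 + 0.529776 = 1.909828

H = 1.9098 bits/symbol


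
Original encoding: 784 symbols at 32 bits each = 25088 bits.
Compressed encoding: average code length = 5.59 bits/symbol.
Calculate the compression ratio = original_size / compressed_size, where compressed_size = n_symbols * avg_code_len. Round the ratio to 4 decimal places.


original_size = n_symbols * orig_bits = 784 * 32 = 25088 bits
compressed_size = n_symbols * avg_code_len = 784 * 5.59 = 4382.56 bits
ratio = original_size / compressed_size = 25088 / 4382.56 = 5.7245

Compression ratio = 5.7245


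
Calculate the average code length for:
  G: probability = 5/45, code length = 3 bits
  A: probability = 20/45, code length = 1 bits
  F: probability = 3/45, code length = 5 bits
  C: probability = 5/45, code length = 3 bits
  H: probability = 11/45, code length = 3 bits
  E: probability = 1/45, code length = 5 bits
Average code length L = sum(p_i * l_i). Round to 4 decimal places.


Weighted contributions p_i * l_i:
  G: (5/45) * 3 = 15/45
  A: (20/45) * 1 = 20/45
  F: (3/45) * 5 = 15/45
  C: (5/45) * 3 = 15/45
  H: (11/45) * 3 = 33/45
  E: (1/45) * 5 = 5/45
Sum = (15 + 20 + 15 + 15 + 33 + 5)/45 = 103/45

L = 103/45 = 2.2889 bits/symbol


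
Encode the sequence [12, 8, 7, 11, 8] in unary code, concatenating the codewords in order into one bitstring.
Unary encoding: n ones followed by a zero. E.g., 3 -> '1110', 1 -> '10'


Encode each number as n ones followed by a terminating 0:
  12 -> 1111111111110 (13 bits)
  8 -> 111111110 (9 bits)
  7 -> 11111110 (8 bits)
  11 -> 111111111110 (12 bits)
  8 -> 111111110 (9 bits)
Total length = 13 + 9 + 8 + 12 + 9 = 51 bits.

Unary([12, 8, 7, 11, 8]) = 111111111111011111111011111110111111111110111111110 (51 bits)


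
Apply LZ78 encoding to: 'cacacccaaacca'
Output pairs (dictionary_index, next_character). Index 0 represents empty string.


LZ78 encoding steps:
Dictionary: {0: ''}
Step 1: w='' (idx 0), next='c' -> output (0, 'c'), add 'c' as idx 1
Step 2: w='' (idx 0), next='a' -> output (0, 'a'), add 'a' as idx 2
Step 3: w='c' (idx 1), next='a' -> output (1, 'a'), add 'ca' as idx 3
Step 4: w='c' (idx 1), next='c' -> output (1, 'c'), add 'cc' as idx 4
Step 5: w='ca' (idx 3), next='a' -> output (3, 'a'), add 'caa' as idx 5
Step 6: w='a' (idx 2), next='c' -> output (2, 'c'), add 'ac' as idx 6
Step 7: w='ca' (idx 3), end of input -> output (3, '')


Encoded: [(0, 'c'), (0, 'a'), (1, 'a'), (1, 'c'), (3, 'a'), (2, 'c'), (3, '')]


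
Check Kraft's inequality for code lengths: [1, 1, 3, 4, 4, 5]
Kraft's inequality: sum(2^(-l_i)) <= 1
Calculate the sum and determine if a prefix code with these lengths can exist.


Sum = 2^(-1) + 2^(-1) + 2^(-3) + 2^(-4) + 2^(-4) + 2^(-5)
    = 0.5 + 0.5 + 0.125 + 0.0625 + 0.0625 + 0.03125
    = 41/32 = 1.28125
Since 1.28125 > 1, Kraft's inequality is NOT satisfied.
A prefix code with these lengths CANNOT exist.

Kraft sum = 1.28125. Not satisfied.


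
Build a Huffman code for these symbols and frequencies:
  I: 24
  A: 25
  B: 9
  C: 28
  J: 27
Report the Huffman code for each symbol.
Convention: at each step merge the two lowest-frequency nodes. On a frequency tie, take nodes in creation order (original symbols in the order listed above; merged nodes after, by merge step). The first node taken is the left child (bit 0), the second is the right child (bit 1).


Huffman tree construction:
Step 1: Merge B(9) + I(24) = 33
Step 2: Merge A(25) + J(27) = 52
Step 3: Merge C(28) + (B+I)(33) = 61
Step 4: Merge (A+J)(52) + (C+(B+I))(61) = 113
Read each symbol's code off the tree from the root (left child = 0, right child = 1).

Codes:
  I: 111 (length 3)
  A: 00 (length 2)
  B: 110 (length 3)
  C: 10 (length 2)
  J: 01 (length 2)
Average code length: 259/113 = 2.2920 bits/symbol


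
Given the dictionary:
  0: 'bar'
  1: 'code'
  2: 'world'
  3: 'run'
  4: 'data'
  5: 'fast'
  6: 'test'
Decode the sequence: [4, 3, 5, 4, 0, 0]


Look up each index in the dictionary:
  4 -> 'data'
  3 -> 'run'
  5 -> 'fast'
  4 -> 'data'
  0 -> 'bar'
  0 -> 'bar'

Decoded: "data run fast data bar bar"


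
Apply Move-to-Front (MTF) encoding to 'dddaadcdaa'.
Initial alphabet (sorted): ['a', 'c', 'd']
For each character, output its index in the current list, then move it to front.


MTF encoding:
'd': index 2 in ['a', 'c', 'd'] -> ['d', 'a', 'c']
'd': index 0 in ['d', 'a', 'c'] -> ['d', 'a', 'c']
'd': index 0 in ['d', 'a', 'c'] -> ['d', 'a', 'c']
'a': index 1 in ['d', 'a', 'c'] -> ['a', 'd', 'c']
'a': index 0 in ['a', 'd', 'c'] -> ['a', 'd', 'c']
'd': index 1 in ['a', 'd', 'c'] -> ['d', 'a', 'c']
'c': index 2 in ['d', 'a', 'c'] -> ['c', 'd', 'a']
'd': index 1 in ['c', 'd', 'a'] -> ['d', 'c', 'a']
'a': index 2 in ['d', 'c', 'a'] -> ['a', 'd', 'c']
'a': index 0 in ['a', 'd', 'c'] -> ['a', 'd', 'c']


Output: [2, 0, 0, 1, 0, 1, 2, 1, 2, 0]


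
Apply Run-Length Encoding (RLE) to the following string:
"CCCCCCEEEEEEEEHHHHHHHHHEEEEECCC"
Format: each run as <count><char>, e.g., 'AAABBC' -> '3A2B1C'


Scanning runs left to right:
  i=0: run of 'C' x 6 -> '6C'
  i=6: run of 'E' x 8 -> '8E'
  i=14: run of 'H' x 9 -> '9H'
  i=23: run of 'E' x 5 -> '5E'
  i=28: run of 'C' x 3 -> '3C'

RLE = 6C8E9H5E3C


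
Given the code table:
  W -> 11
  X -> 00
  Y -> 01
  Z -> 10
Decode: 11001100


Decoding:
11 -> W
00 -> X
11 -> W
00 -> X


Result: WXWX


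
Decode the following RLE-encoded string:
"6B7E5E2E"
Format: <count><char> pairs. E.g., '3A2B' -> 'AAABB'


Expanding each <count><char> pair:
  6B -> 'BBBBBB'
  7E -> 'EEEEEEE'
  5E -> 'EEEEE'
  2E -> 'EE'

Decoded = BBBBBBEEEEEEEEEEEEEE


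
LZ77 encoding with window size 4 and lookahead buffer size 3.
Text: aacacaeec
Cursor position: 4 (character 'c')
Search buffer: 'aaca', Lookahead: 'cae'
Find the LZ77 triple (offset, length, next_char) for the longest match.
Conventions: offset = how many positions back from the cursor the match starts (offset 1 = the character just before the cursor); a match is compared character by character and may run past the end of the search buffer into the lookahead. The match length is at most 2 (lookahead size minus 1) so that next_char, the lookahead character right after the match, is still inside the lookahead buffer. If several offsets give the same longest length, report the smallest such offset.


Try each offset into the search buffer:
  offset=1 (pos 3, char 'a'): match length 0
  offset=2 (pos 2, char 'c'): match length 2
  offset=3 (pos 1, char 'a'): match length 0
  offset=4 (pos 0, char 'a'): match length 0
Longest match has length 2 at offset 2.
next_char = character at position 4 + 2 = 6 -> 'e'

Best match: offset=2, length=2 (matching 'ca' starting at position 2)
LZ77 triple: (2, 2, 'e')


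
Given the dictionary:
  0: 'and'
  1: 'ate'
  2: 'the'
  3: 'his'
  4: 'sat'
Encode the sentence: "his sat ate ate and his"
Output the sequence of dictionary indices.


Look up each word in the dictionary:
  'his' -> 3
  'sat' -> 4
  'ate' -> 1
  'ate' -> 1
  'and' -> 0
  'his' -> 3

Encoded: [3, 4, 1, 1, 0, 3]


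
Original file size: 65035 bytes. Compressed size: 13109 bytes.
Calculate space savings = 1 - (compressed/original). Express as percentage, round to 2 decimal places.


ratio = compressed/original = 13109/65035 = 0.201568
savings = 1 - ratio = 1 - 0.201568 = 0.798432
as a percentage: 0.798432 * 100 = 79.84%

Space savings = 1 - 13109/65035 = 79.84%


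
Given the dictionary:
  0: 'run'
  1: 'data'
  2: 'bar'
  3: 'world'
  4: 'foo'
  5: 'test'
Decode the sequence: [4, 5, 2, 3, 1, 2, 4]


Look up each index in the dictionary:
  4 -> 'foo'
  5 -> 'test'
  2 -> 'bar'
  3 -> 'world'
  1 -> 'data'
  2 -> 'bar'
  4 -> 'foo'

Decoded: "foo test bar world data bar foo"


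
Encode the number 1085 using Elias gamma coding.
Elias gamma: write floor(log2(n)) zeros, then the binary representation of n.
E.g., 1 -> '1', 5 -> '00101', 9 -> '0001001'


num_bits = floor(log2(1085)) + 1 = 11
leading_zeros = num_bits - 1 = 10
binary(1085) = 10000111101

Elias gamma(1085) = '0000000000' + '10000111101' = 000000000010000111101 (21 bits)


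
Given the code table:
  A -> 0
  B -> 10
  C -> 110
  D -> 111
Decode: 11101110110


Decoding:
111 -> D
0 -> A
111 -> D
0 -> A
110 -> C


Result: DADAC


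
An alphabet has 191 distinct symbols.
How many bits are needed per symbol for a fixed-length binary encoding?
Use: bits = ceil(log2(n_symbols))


log2(191) = 7.5774
Bracket: 2^7 = 128 < 191 <= 2^8 = 256
So ceil(log2(191)) = 8

bits = ceil(log2(191)) = ceil(7.5774) = 8 bits


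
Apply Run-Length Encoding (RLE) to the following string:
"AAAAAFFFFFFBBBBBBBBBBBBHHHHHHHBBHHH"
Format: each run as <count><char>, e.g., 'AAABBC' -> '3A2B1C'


Scanning runs left to right:
  i=0: run of 'A' x 5 -> '5A'
  i=5: run of 'F' x 6 -> '6F'
  i=11: run of 'B' x 12 -> '12B'
  i=23: run of 'H' x 7 -> '7H'
  i=30: run of 'B' x 2 -> '2B'
  i=32: run of 'H' x 3 -> '3H'

RLE = 5A6F12B7H2B3H


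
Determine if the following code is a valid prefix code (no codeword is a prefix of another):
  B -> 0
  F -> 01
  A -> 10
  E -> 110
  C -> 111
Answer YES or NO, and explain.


Checking each pair (does one codeword prefix another?):
  B='0' vs F='01': prefix -- VIOLATION

NO -- this is NOT a valid prefix code. B (0) is a prefix of F (01).


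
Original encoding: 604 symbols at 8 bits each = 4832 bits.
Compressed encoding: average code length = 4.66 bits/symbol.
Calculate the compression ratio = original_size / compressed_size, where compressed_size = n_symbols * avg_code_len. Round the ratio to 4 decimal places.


original_size = n_symbols * orig_bits = 604 * 8 = 4832 bits
compressed_size = n_symbols * avg_code_len = 604 * 4.66 = 2814.64 bits
ratio = original_size / compressed_size = 4832 / 2814.64 = 1.7167

Compression ratio = 1.7167


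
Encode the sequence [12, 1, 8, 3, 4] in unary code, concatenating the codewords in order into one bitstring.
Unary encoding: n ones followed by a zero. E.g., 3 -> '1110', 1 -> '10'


Encode each number as n ones followed by a terminating 0:
  12 -> 1111111111110 (13 bits)
  1 -> 10 (2 bits)
  8 -> 111111110 (9 bits)
  3 -> 1110 (4 bits)
  4 -> 11110 (5 bits)
Total length = 13 + 2 + 9 + 4 + 5 = 33 bits.

Unary([12, 1, 8, 3, 4]) = 111111111111010111111110111011110 (33 bits)


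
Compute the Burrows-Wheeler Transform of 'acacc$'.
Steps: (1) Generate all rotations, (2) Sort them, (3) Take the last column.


Rotations (sorted):
  0: $acacc -> last char: c
  1: acacc$ -> last char: $
  2: acc$ac -> last char: c
  3: c$acac -> last char: c
  4: cacc$a -> last char: a
  5: cc$aca -> last char: a


BWT = c$ccaa


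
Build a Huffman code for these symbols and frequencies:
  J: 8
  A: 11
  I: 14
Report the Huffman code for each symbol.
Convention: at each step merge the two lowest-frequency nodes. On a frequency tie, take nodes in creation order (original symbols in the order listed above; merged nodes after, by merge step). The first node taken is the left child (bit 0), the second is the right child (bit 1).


Huffman tree construction:
Step 1: Merge J(8) + A(11) = 19
Step 2: Merge I(14) + (J+A)(19) = 33
Read each symbol's code off the tree from the root (left child = 0, right child = 1).

Codes:
  J: 10 (length 2)
  A: 11 (length 2)
  I: 0 (length 1)
Average code length: 52/33 = 1.5758 bits/symbol


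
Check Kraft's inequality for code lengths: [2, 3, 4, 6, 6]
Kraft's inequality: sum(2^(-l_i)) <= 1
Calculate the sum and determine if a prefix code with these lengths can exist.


Sum = 2^(-2) + 2^(-3) + 2^(-4) + 2^(-6) + 2^(-6)
    = 0.25 + 0.125 + 0.0625 + 0.015625 + 0.015625
    = 30/64 = 0.46875
Since 0.46875 <= 1, Kraft's inequality IS satisfied.
A prefix code with these lengths CAN exist.

Kraft sum = 0.46875. Satisfied.


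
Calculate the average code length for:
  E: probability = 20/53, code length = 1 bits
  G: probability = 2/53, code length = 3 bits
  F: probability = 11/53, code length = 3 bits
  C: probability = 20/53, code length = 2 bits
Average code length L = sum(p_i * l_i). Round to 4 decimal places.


Weighted contributions p_i * l_i:
  E: (20/53) * 1 = 20/53
  G: (2/53) * 3 = 6/53
  F: (11/53) * 3 = 33/53
  C: (20/53) * 2 = 40/53
Sum = (20 + 6 + 33 + 40)/53 = 99/53

L = 99/53 = 1.8679 bits/symbol


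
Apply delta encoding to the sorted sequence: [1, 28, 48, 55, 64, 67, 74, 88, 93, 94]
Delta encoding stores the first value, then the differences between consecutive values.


First value: 1
Deltas:
  28 - 1 = 27
  48 - 28 = 20
  55 - 48 = 7
  64 - 55 = 9
  67 - 64 = 3
  74 - 67 = 7
  88 - 74 = 14
  93 - 88 = 5
  94 - 93 = 1


Delta encoded: [1, 27, 20, 7, 9, 3, 7, 14, 5, 1]


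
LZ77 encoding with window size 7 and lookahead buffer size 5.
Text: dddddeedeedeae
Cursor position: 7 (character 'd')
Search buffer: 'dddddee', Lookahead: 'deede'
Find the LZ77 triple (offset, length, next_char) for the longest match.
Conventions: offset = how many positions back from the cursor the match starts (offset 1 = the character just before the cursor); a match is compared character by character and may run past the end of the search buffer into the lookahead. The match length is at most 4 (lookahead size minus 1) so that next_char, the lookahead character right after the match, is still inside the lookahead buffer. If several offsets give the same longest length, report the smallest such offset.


Try each offset into the search buffer:
  offset=1 (pos 6, char 'e'): match length 0
  offset=2 (pos 5, char 'e'): match length 0
  offset=3 (pos 4, char 'd'): match length 4
  offset=4 (pos 3, char 'd'): match length 1
  offset=5 (pos 2, char 'd'): match length 1
  offset=6 (pos 1, char 'd'): match length 1
  offset=7 (pos 0, char 'd'): match length 1
Longest match has length 4 at offset 3.
next_char = character at position 7 + 4 = 11 -> 'e'

Best match: offset=3, length=4 (matching 'deed' starting at position 4)
LZ77 triple: (3, 4, 'e')


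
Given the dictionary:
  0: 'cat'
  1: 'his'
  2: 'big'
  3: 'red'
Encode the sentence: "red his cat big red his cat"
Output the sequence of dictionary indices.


Look up each word in the dictionary:
  'red' -> 3
  'his' -> 1
  'cat' -> 0
  'big' -> 2
  'red' -> 3
  'his' -> 1
  'cat' -> 0

Encoded: [3, 1, 0, 2, 3, 1, 0]


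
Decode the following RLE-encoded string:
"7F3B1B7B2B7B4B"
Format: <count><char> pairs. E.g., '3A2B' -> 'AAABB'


Expanding each <count><char> pair:
  7F -> 'FFFFFFF'
  3B -> 'BBB'
  1B -> 'B'
  7B -> 'BBBBBBB'
  2B -> 'BB'
  7B -> 'BBBBBBB'
  4B -> 'BBBB'

Decoded = FFFFFFFBBBBBBBBBBBBBBBBBBBBBBBB


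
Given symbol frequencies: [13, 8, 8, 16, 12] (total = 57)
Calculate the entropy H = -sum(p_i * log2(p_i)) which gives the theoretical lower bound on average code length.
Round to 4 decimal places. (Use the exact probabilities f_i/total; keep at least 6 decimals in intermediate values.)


Per-symbol terms -p_i * log2(p_i) with p_i = f_i/57:
  p = 13/57 = 0.228070: log2(p) = -2.132450, -p*log2(p) = 0.486348
  p = 8/57 = 0.140351: log2(p) = -2.832890, -p*log2(p) = 0.397599
  p = 8/57 = 0.140351: log2(p) = -2.832890, -p*log2(p) = 0.397599
  p = 16/57 = 0.280702: log2(p) = -1.832890, -p*log2(p) = 0.514495
  p = 12/57 = 0.210526: log2(p) = -2.247928, -p*log2(p) = 0.473248
H = 0.486348 + 0.397599 + 0.397599 + 0.514495 + 0.473248 = 2.269289

H = 2.2693 bits/symbol


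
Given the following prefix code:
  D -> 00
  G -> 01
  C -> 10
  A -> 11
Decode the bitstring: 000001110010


Decoding step by step:
Bits 00 -> D
Bits 00 -> D
Bits 01 -> G
Bits 11 -> A
Bits 00 -> D
Bits 10 -> C


Decoded message: DDGADC


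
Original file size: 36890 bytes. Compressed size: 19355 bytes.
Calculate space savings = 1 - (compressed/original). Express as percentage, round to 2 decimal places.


ratio = compressed/original = 19355/36890 = 0.524668
savings = 1 - ratio = 1 - 0.524668 = 0.475332
as a percentage: 0.475332 * 100 = 47.53%

Space savings = 1 - 19355/36890 = 47.53%


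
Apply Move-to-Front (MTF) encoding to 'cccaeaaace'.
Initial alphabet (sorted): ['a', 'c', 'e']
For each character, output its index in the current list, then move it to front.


MTF encoding:
'c': index 1 in ['a', 'c', 'e'] -> ['c', 'a', 'e']
'c': index 0 in ['c', 'a', 'e'] -> ['c', 'a', 'e']
'c': index 0 in ['c', 'a', 'e'] -> ['c', 'a', 'e']
'a': index 1 in ['c', 'a', 'e'] -> ['a', 'c', 'e']
'e': index 2 in ['a', 'c', 'e'] -> ['e', 'a', 'c']
'a': index 1 in ['e', 'a', 'c'] -> ['a', 'e', 'c']
'a': index 0 in ['a', 'e', 'c'] -> ['a', 'e', 'c']
'a': index 0 in ['a', 'e', 'c'] -> ['a', 'e', 'c']
'c': index 2 in ['a', 'e', 'c'] -> ['c', 'a', 'e']
'e': index 2 in ['c', 'a', 'e'] -> ['e', 'c', 'a']


Output: [1, 0, 0, 1, 2, 1, 0, 0, 2, 2]


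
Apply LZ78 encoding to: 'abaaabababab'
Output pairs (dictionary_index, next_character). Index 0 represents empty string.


LZ78 encoding steps:
Dictionary: {0: ''}
Step 1: w='' (idx 0), next='a' -> output (0, 'a'), add 'a' as idx 1
Step 2: w='' (idx 0), next='b' -> output (0, 'b'), add 'b' as idx 2
Step 3: w='a' (idx 1), next='a' -> output (1, 'a'), add 'aa' as idx 3
Step 4: w='a' (idx 1), next='b' -> output (1, 'b'), add 'ab' as idx 4
Step 5: w='ab' (idx 4), next='a' -> output (4, 'a'), add 'aba' as idx 5
Step 6: w='b' (idx 2), next='a' -> output (2, 'a'), add 'ba' as idx 6
Step 7: w='b' (idx 2), end of input -> output (2, '')


Encoded: [(0, 'a'), (0, 'b'), (1, 'a'), (1, 'b'), (4, 'a'), (2, 'a'), (2, '')]


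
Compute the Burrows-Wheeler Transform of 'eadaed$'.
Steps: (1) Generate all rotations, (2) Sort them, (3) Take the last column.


Rotations (sorted):
  0: $eadaed -> last char: d
  1: adaed$e -> last char: e
  2: aed$ead -> last char: d
  3: d$eadae -> last char: e
  4: daed$ea -> last char: a
  5: eadaed$ -> last char: $
  6: ed$eada -> last char: a


BWT = dedea$a


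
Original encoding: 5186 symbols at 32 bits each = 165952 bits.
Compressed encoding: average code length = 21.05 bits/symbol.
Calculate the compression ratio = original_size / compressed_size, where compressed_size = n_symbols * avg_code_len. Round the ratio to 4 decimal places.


original_size = n_symbols * orig_bits = 5186 * 32 = 165952 bits
compressed_size = n_symbols * avg_code_len = 5186 * 21.05 = 109165.3 bits
ratio = original_size / compressed_size = 165952 / 109165.3 = 1.5202

Compression ratio = 1.5202


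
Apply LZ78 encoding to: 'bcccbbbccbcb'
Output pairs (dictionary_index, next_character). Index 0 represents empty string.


LZ78 encoding steps:
Dictionary: {0: ''}
Step 1: w='' (idx 0), next='b' -> output (0, 'b'), add 'b' as idx 1
Step 2: w='' (idx 0), next='c' -> output (0, 'c'), add 'c' as idx 2
Step 3: w='c' (idx 2), next='c' -> output (2, 'c'), add 'cc' as idx 3
Step 4: w='b' (idx 1), next='b' -> output (1, 'b'), add 'bb' as idx 4
Step 5: w='b' (idx 1), next='c' -> output (1, 'c'), add 'bc' as idx 5
Step 6: w='c' (idx 2), next='b' -> output (2, 'b'), add 'cb' as idx 6
Step 7: w='cb' (idx 6), end of input -> output (6, '')


Encoded: [(0, 'b'), (0, 'c'), (2, 'c'), (1, 'b'), (1, 'c'), (2, 'b'), (6, '')]
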